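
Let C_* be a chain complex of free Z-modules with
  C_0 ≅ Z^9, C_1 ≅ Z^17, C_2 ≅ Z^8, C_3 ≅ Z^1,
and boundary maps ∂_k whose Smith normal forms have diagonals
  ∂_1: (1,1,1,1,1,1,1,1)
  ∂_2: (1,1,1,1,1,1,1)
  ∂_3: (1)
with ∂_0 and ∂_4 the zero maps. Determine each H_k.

H_0: b_0 = 9 − 0 − 8 = 1; torsion from ∂_1 factors > 1: none. So H_0 ≅ Z.
H_1: b_1 = 17 − 8 − 7 = 2; torsion from ∂_2 factors > 1: none. So H_1 ≅ Z^2.
H_2: b_2 = 8 − 7 − 1 = 0; torsion from ∂_3 factors > 1: none. So H_2 ≅ 0.
H_3: b_3 = 1 − 1 − 0 = 0; torsion from ∂_4 factors > 1: none. So H_3 ≅ 0.

H_0 ≅ Z,  H_1 ≅ Z^2,  H_2 = 0,  H_3 = 0.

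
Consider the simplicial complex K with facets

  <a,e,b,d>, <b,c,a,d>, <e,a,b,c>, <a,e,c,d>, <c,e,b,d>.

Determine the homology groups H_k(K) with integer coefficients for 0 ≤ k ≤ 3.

H_0 ≅ Z,  H_1 = 0,  H_2 = 0,  H_3 ≅ Z.

We work with the vertex ordering a < b < c < d < e. The simplices of K, each written with vertices in increasing order, are:

  0-simplices (5): a, b, c, d, e
  1-simplices (10): ab, ac, ad, ae, bc, bd, be, cd, ce, de
  2-simplices (10): abc, abd, abe, acd, ace, ade, bcd, bce, bde, cde
  3-simplices (5): abcd, abce, abde, acde, bcde

giving chain groups C_0 ≅ Z^5, C_1 ≅ Z^10, C_2 ≅ Z^10, C_3 ≅ Z^5.

∂_1: C_1 → C_0 sends each edge [p,q] (with p < q) to q − p.
The 5×10 boundary matrix has rank 4 and Smith normal form diag(1,1,1,1).

∂_2: C_2 → C_1 acts by ∂[p,q,r] = [q,r] − [p,r] + [p,q]. For instance
  ∂ade = de − ae + ad,
  ∂acd = cd − ad + ac.
The 10×10 boundary matrix has rank 6 and Smith normal form diag(1,1,1,1,1,1).

Boundary ∂_3: C_3 → C_2 sends each 3-simplex σ to the alternating sum Σ_i (−1)^i (σ with its i-th vertex removed). For instance
  ∂abde = bde − ade + abe − abd,
  ∂bcde = cde − bde + bce − bcd.
As a 10×5 matrix over Z this has rank 4, with invariant factors (1,1,1,1).

From H_k ≅ ker(∂_k) / im(∂_{k+1}) we obtain:

  H_0: rank C_0 − rank ∂_1 = 5 − 4 = 1, and the invariant factors of ∂_1 are all 1, so H_0 = Z.
  H_1: rank ker ∂_1 − rank ∂_2 = (10 − 4) − 6 = 0, and the invariant factors of ∂_2 are all 1, so H_1 = 0.
  H_2: rank ker ∂_2 − rank ∂_3 = (10 − 6) − 4 = 0, and the invariant factors of ∂_3 are all 1, so H_2 = 0.
  H_3: rank ker ∂_3 − rank ∂_4 = (5 − 4) − 0 = 1, and there is no ∂_4, so H_3 = Z.

(K is a triangulation of the 3-sphere S^3.)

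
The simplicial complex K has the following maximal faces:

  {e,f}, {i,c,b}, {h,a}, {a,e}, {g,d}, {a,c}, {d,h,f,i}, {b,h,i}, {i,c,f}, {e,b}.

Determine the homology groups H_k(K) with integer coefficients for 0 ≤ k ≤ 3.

H_0 ≅ Z,  H_1 ≅ Z^3,  H_2 = 0,  H_3 = 0.

Order the vertices as a < b < c < d < e < f < g < h < i. Listing each simplex with vertices in this order, K has dimension 3 with simplices:

  0-simplices (9): a, b, c, d, e, f, g, h, i
  1-simplices (17): ac, ae, ah, bc, be, bh, bi, cf, ci, df, dg, dh, di, ef, fh, fi, hi
  2-simplices (7): bci, bhi, cfi, dfh, dfi, dhi, fhi
  3-simplices (1): dfhi

giving chain groups C_0 ≅ Z^9, C_1 ≅ Z^17, C_2 ≅ Z^7, C_3 ≅ Z^1.

The boundary map ∂_1: C_1 → C_0 sends each edge [p,q] (with p < q) to q − p.
As a 9×17 matrix over Z this has rank 8, with invariant factors (1,1,1,1,1,1,1,1).

Boundary ∂_2: C_2 → C_1 sends each 2-simplex [p,q,r] to [q,r] − [p,r] + [p,q]. For instance
  ∂dfi = fi − di + df,
  ∂dfh = fh − dh + df.
As a 17×7 matrix over Z this has rank 6, with invariant factors (1,1,1,1,1,1).

Boundary ∂_3: C_3 → C_2 sends each 3-simplex σ to the alternating sum Σ_i (−1)^i (σ with its i-th vertex removed). For instance
  ∂dfhi = fhi − dhi + dfi − dfh.
The resulting 7×1 matrix has rank 1, and its Smith normal form has invariant factors (1).

Reading off H_k = ker ∂_k / im ∂_{k+1}:

  H_0: rank C_0 − rank ∂_1 = 9 − 8 = 1, and the invariant factors of ∂_1 are all 1, so H_0 ≅ Z.
  H_1: rank ker ∂_1 − rank ∂_2 = (17 − 8) − 6 = 3, and the invariant factors of ∂_2 are all 1, so H_1 ≅ Z^3.
  H_2: rank ker ∂_2 − rank ∂_3 = (7 − 6) − 1 = 0, and the invariant factors of ∂_3 are all 1, so H_2 ≅ 0.
  H_3: rank ker ∂_3 − rank ∂_4 = (1 − 1) − 0 = 0, and there is no ∂_4, so H_3 ≅ 0.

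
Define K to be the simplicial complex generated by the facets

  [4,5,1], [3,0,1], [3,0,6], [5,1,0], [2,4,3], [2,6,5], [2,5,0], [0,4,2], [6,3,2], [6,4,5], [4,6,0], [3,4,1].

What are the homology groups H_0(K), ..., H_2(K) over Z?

Fix the vertex order 0 < 1 < 2 < 3 < 4 < 5 < 6 and write every simplex with vertices in increasing order. Then dim K = 2 and the simplices of K are:

  0-simplices (7): [0], [1], [2], [3], [4], [5], [6]
  1-simplices (18): [0,1], [0,2], [0,3], [0,4], [0,5], [0,6], [1,3], [1,4], [1,5], [2,3], [2,4], [2,5], [2,6], [3,4], [3,6], [4,5], [4,6], [5,6]
  2-simplices (12): [0,1,3], [0,1,5], [0,2,4], [0,2,5], [0,3,6], [0,4,6], [1,3,4], [1,4,5], [2,3,4], [2,3,6], [2,5,6], [4,5,6]

so the chain groups are C_0 ≅ Z^7, C_1 ≅ Z^18, C_2 ≅ Z^12.

The boundary map ∂_1: C_1 → C_0 is given by ∂[p,q] = [q] − [p].
The resulting 7×18 matrix has rank 6, and its Smith normal form has invariant factors (1,1,1,1,1,1).

Boundary ∂_2: C_2 → C_1 maps a triangle to the signed sum of its edges. For instance
  ∂[2,3,4] = [3,4] − [2,4] + [2,3],
  ∂[0,1,5] = [1,5] − [0,5] + [0,1].
The 18×12 boundary matrix has rank 12 and Smith normal form diag(1,1,1,1,1,1,1,1,1,1,1,2).

From H_k ≅ ker(∂_k) / im(∂_{k+1}) we obtain:

  H_0: rank C_0 − rank ∂_1 = 7 − 6 = 1, and the invariant factors of ∂_1 are all 1, so H_0 ≅ Z.
  H_1: rank ker ∂_1 − rank ∂_2 = (18 − 6) − 12 = 0, and ∂_2 has invariant factor 2 > 1, so H_1 ≅ Z/2.
  H_2: rank ker ∂_2 − rank ∂_3 = (12 − 12) − 0 = 0, and there is no ∂_3, so H_2 ≅ 0.

(K is a triangulation of the real projective plane RP^2.)

H_0 = Z,  H_1 = Z/2,  H_2 = 0.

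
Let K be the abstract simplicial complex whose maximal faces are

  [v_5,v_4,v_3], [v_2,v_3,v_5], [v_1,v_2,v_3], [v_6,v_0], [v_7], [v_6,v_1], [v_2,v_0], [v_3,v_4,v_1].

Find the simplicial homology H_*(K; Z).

We work with the vertex ordering v_0 < v_1 < v_2 < v_3 < v_4 < v_5 < v_6 < v_7. The simplices of K, each written with vertices in increasing order, are:

  0-simplices (8): [v_0], [v_1], [v_2], [v_3], [v_4], [v_5], [v_6], [v_7]
  1-simplices (11): [v_0,v_2], [v_0,v_6], [v_1,v_2], [v_1,v_3], [v_1,v_4], [v_1,v_6], [v_2,v_3], [v_2,v_5], [v_3,v_4], [v_3,v_5], [v_4,v_5]
  2-simplices (4): [v_1,v_2,v_3], [v_1,v_3,v_4], [v_2,v_3,v_5], [v_3,v_4,v_5]

giving chain groups C_0 ≅ Z^8, C_1 ≅ Z^11, C_2 ≅ Z^4.

∂_1: C_1 → C_0 maps an edge to its endpoints' difference, ∂[p,q] = q − p.
As a 8×11 matrix over Z this has rank 6, with invariant factors (1,1,1,1,1,1).

The boundary map ∂_2: C_2 → C_1 maps a triangle to the signed sum of its edges. For instance
  ∂[v_1,v_2,v_3] = [v_2,v_3] − [v_1,v_3] + [v_1,v_2],
  ∂[v_3,v_4,v_5] = [v_4,v_5] − [v_3,v_5] + [v_3,v_4].
The resulting 11×4 matrix has rank 4, and its Smith normal form has invariant factors (1,1,1,1).

From H_k ≅ ker(∂_k) / im(∂_{k+1}) we obtain:

  H_0: rank C_0 − rank ∂_1 = 8 − 6 = 2, and the invariant factors of ∂_1 are all 1, so H_0 ≅ Z^2.
  H_1: rank ker ∂_1 − rank ∂_2 = (11 − 6) − 4 = 1, and the invariant factors of ∂_2 are all 1, so H_1 ≅ Z.
  H_2: rank ker ∂_2 − rank ∂_3 = (4 − 4) − 0 = 0, and there is no ∂_3, so H_2 ≅ 0.

As a check, the Euler characteristic is 8 − 11 + 4 = 1, which agrees with 2 − 1 + 0 = 1.

H_0 = Z^2,  H_1 = Z,  H_2 = 0.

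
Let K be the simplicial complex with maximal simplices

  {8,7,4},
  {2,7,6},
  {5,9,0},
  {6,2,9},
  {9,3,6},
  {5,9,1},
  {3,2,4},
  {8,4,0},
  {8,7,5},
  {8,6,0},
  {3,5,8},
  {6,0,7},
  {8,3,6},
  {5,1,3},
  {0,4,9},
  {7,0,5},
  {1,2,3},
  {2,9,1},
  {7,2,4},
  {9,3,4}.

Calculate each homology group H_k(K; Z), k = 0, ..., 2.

H_0 = Z,  H_1 = Z ⊕ Z/2Z,  H_2 = 0.

Order the vertices as 0 < 1 < 2 < 3 < 4 < 5 < 6 < 7 < 8 < 9. Listing each simplex with vertices in this order, K has dimension 2 with simplices:

  0-simplices (10): [0], [1], [2], [3], [4], [5], [6], [7], [8], [9]
  1-simplices (30): (30 of them)
  2-simplices (20): (20 of them)

Hence C_0 ≅ Z^10, C_1 ≅ Z^30, C_2 ≅ Z^20.

The boundary map ∂_1: C_1 → C_0 is given by ∂[p,q] = [q] − [p]. For instance
  ∂[1,2] = [2] − [1].
This gives a 10×30 integer matrix of rank 9; reducing to Smith normal form yields diagonal entries (1,1,1,1,1,1,1,1,1).

∂_2: C_2 → C_1 acts by ∂[p,q,r] = [q,r] − [p,r] + [p,q]. For instance
  ∂[3,6,9] = [6,9] − [3,9] + [3,6],
  ∂[4,7,8] = [7,8] − [4,8] + [4,7].
The resulting 30×20 matrix has rank 20, and its Smith normal form has invariant factors (1,1,1,1,1,1,1,1,1,1,1,1,1,1,1,1,1,1,1,2).

From H_k ≅ ker(∂_k) / im(∂_{k+1}) we obtain:

  H_0: rank C_0 − rank ∂_1 = 10 − 9 = 1, and the invariant factors of ∂_1 are all 1, so H_0 ≅ Z.
  H_1: rank ker ∂_1 − rank ∂_2 = (30 − 9) − 20 = 1, and ∂_2 has invariant factor 2 > 1, so H_1 ≅ Z ⊕ Z/2Z.
  H_2: rank ker ∂_2 − rank ∂_3 = (20 − 20) − 0 = 0, and there is no ∂_3, so H_2 ≅ 0.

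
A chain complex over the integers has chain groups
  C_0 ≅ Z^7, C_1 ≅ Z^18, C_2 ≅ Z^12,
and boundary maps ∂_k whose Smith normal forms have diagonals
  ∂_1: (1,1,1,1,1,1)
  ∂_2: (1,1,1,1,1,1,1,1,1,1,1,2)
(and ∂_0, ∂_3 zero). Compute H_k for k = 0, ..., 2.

H_0: b_0 = 7 − 0 − 6 = 1; torsion from ∂_1 factors > 1: none. So H_0 = Z.
H_1: b_1 = 18 − 6 − 12 = 0; torsion from ∂_2 factors > 1: [2]. So H_1 = Z/2.
H_2: b_2 = 12 − 12 − 0 = 0; torsion from ∂_3 factors > 1: none. So H_2 = 0.

H_0 = Z,  H_1 = Z/2,  H_2 = 0.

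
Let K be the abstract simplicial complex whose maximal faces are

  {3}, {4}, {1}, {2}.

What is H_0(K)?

K has 4 vertices.
rank ∂_0 = 0, rank ∂_1 = 0 ⇒ b_0 = 4 − 0 − 0 = 4. So H_0 ≅ Z^4.

H_0 ≅ Z^4.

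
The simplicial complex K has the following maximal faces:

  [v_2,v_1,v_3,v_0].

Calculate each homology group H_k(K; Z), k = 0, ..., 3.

We work with the vertex ordering v_0 < v_1 < v_2 < v_3. The simplices of K, each written with vertices in increasing order, are:

  0-simplices (4): [v_0], [v_1], [v_2], [v_3]
  1-simplices (6): [v_0,v_1], [v_0,v_2], [v_0,v_3], [v_1,v_2], [v_1,v_3], [v_2,v_3]
  2-simplices (4): [v_0,v_1,v_2], [v_0,v_1,v_3], [v_0,v_2,v_3], [v_1,v_2,v_3]
  3-simplices (1): [v_0,v_1,v_2,v_3]

giving chain groups C_0 ≅ Z^4, C_1 ≅ Z^6, C_2 ≅ Z^4, C_3 ≅ Z^1.

The boundary map ∂_1: C_1 → C_0 maps an edge to its endpoints' difference, ∂[p,q] = q − p.
This gives a 4×6 integer matrix of rank 3; reducing to Smith normal form yields diagonal entries (1,1,1).

Boundary ∂_2: C_2 → C_1 sends each 2-simplex [p,q,r] to [q,r] − [p,r] + [p,q]. For instance
  ∂[v_0,v_1,v_3] = [v_1,v_3] − [v_0,v_3] + [v_0,v_1],
  ∂[v_0,v_1,v_2] = [v_1,v_2] − [v_0,v_2] + [v_0,v_1].
This gives a 6×4 integer matrix of rank 3; reducing to Smith normal form yields diagonal entries (1,1,1).

Boundary ∂_3: C_3 → C_2 sends each 3-simplex σ to the alternating sum Σ_i (−1)^i (σ with its i-th vertex removed). For instance
  ∂[v_0,v_1,v_2,v_3] = [v_1,v_2,v_3] − [v_0,v_2,v_3] + [v_0,v_1,v_3] − [v_0,v_1,v_2].
As a 4×1 matrix over Z this has rank 1, with invariant factors (1).

Now H_k = ker ∂_k / im ∂_{k+1}, so:

  H_0: rank C_0 − rank ∂_1 = 4 − 3 = 1, and the invariant factors of ∂_1 are all 1, so H_0 = Z.
  H_1: rank ker ∂_1 − rank ∂_2 = (6 − 3) − 3 = 0, and the invariant factors of ∂_2 are all 1, so H_1 = 0.
  H_2: rank ker ∂_2 − rank ∂_3 = (4 − 3) − 1 = 0, and the invariant factors of ∂_3 are all 1, so H_2 = 0.
  H_3: rank ker ∂_3 − rank ∂_4 = (1 − 1) − 0 = 0, and there is no ∂_4, so H_3 = 0.

(K is a triangulation of the 3-simplex.)

H_0 ≅ Z,  H_1 = 0,  H_2 = 0,  H_3 = 0.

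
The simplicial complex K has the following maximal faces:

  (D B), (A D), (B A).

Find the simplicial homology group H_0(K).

H_0 ≅ Z.

Order the vertices as A < B < D. Listing each simplex with vertices in this order, K has dimension 1 with simplices:

  0-simplices (3): A, B, D
  1-simplices (3): AB, AD, BD

giving chain groups C_0 ≅ Z^3, C_1 ≅ Z^3.

∂_1: C_1 → C_0 sends each edge [p,q] (with p < q) to q − p. For instance
  ∂BD = D − B.
As a 3×3 matrix over Z this has rank 2, with invariant factors (1,1).

Reading off H_k = ker ∂_k / im ∂_{k+1}:

  H_0: rank C_0 − rank ∂_1 = 3 − 2 = 1, and the invariant factors of ∂_1 are all 1, so H_0 = Z.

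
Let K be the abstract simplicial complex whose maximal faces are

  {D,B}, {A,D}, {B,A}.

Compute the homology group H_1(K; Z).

Fix the vertex order A < B < D and write every simplex with vertices in increasing order. Then dim K = 1 and the simplices of K are:

  0-simplices (3): A, B, D
  1-simplices (3): AB, AD, BD

giving chain groups C_0 ≅ Z^3, C_1 ≅ Z^3.

The boundary map ∂_1: C_1 → C_0 sends each edge [p,q] (with p < q) to q − p.
As a 3×3 matrix over Z this has rank 2, with invariant factors (1,1).

Reading off H_k = ker ∂_k / im ∂_{k+1}:

  H_1: rank ker ∂_1 − rank ∂_2 = (3 − 2) − 0 = 1, and there is no ∂_2, so H_1 = Z.

H_1 = Z.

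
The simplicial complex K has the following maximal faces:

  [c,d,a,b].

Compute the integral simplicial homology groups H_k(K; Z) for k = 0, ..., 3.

H_0 = Z,  H_1 = 0,  H_2 = 0,  H_3 = 0.

Take the total order a < b < c < d on the vertex set. Then K (dimension 3) consists of the simplices:

  0-simplices (4): a, b, c, d
  1-simplices (6): ab, ac, ad, bc, bd, cd
  2-simplices (4): abc, abd, acd, bcd
  3-simplices (1): abcd

giving chain groups C_0 ≅ Z^4, C_1 ≅ Z^6, C_2 ≅ Z^4, C_3 ≅ Z^1.

∂_1: C_1 → C_0 sends each edge [p,q] (with p < q) to q − p. For instance
  ∂bd = d − b.
The 4×6 boundary matrix has rank 3 and Smith normal form diag(1,1,1).

The boundary map ∂_2: C_2 → C_1 sends each 2-simplex [p,q,r] to [q,r] − [p,r] + [p,q]. For instance
  ∂abc = bc − ac + ab,
  ∂acd = cd − ad + ac.
The resulting 6×4 matrix has rank 3, and its Smith normal form has invariant factors (1,1,1).

The boundary map ∂_3: C_3 → C_2 sends each 3-simplex σ to the alternating sum Σ_i (−1)^i (σ with its i-th vertex removed). For instance
  ∂abcd = bcd − acd + abd − abc.
This gives a 4×1 integer matrix of rank 1; reducing to Smith normal form yields diagonal entries (1).

From H_k ≅ ker(∂_k) / im(∂_{k+1}) we obtain:

  H_0: rank C_0 − rank ∂_1 = 4 − 3 = 1, and the invariant factors of ∂_1 are all 1, so H_0 = Z.
  H_1: rank ker ∂_1 − rank ∂_2 = (6 − 3) − 3 = 0, and the invariant factors of ∂_2 are all 1, so H_1 = 0.
  H_2: rank ker ∂_2 − rank ∂_3 = (4 − 3) − 1 = 0, and the invariant factors of ∂_3 are all 1, so H_2 = 0.
  H_3: rank ker ∂_3 − rank ∂_4 = (1 − 1) − 0 = 0, and there is no ∂_4, so H_3 = 0.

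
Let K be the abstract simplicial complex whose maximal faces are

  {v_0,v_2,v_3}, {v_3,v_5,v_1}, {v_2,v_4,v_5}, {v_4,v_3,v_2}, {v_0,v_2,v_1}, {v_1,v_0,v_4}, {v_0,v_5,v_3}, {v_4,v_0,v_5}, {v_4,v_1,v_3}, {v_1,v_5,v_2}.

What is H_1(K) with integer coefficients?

We work with the vertex ordering v_0 < v_1 < v_2 < v_3 < v_4 < v_5. The simplices of K, each written with vertices in increasing order, are:

  0-simplices (6): [v_0], [v_1], [v_2], [v_3], [v_4], [v_5]
  1-simplices (15): (15 of them)
  2-simplices (10): [v_0,v_1,v_2], [v_0,v_1,v_4], [v_0,v_2,v_3], [v_0,v_3,v_5], [v_0,v_4,v_5], [v_1,v_2,v_5], [v_1,v_3,v_4], [v_1,v_3,v_5], [v_2,v_3,v_4], [v_2,v_4,v_5]

giving chain groups C_0 ≅ Z^6, C_1 ≅ Z^15, C_2 ≅ Z^10.

The boundary map ∂_1: C_1 → C_0 is given by ∂[p,q] = [q] − [p]. For instance
  ∂[v_2,v_4] = [v_4] − [v_2].
As a 6×15 matrix over Z this has rank 5, with invariant factors (1,1,1,1,1).

Boundary ∂_2: C_2 → C_1 maps a triangle to the signed sum of its edges. For instance
  ∂[v_1,v_2,v_5] = [v_2,v_5] − [v_1,v_5] + [v_1,v_2],
  ∂[v_0,v_1,v_4] = [v_1,v_4] − [v_0,v_4] + [v_0,v_1].
As a 15×10 matrix over Z this has rank 10, with invariant factors (1,1,1,1,1,1,1,1,1,2).

Reading off H_k = ker ∂_k / im ∂_{k+1}:

  H_1: rank ker ∂_1 − rank ∂_2 = (15 − 5) − 10 = 0, and ∂_2 has invariant factor 2 > 1, so H_1 = Z/2Z.

(K is a triangulation of the real projective plane RP^2.)

H_1 ≅ Z/2Z.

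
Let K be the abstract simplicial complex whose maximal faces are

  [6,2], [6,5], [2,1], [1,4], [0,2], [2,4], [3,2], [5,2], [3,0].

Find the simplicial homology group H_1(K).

H_1 = Z^3.

Take the total order 0 < 1 < 2 < 3 < 4 < 5 < 6 on the vertex set. Then K (dimension 1) consists of the simplices:

  0-simplices (7): [0], [1], [2], [3], [4], [5], [6]
  1-simplices (9): [0,2], [0,3], [1,2], [1,4], [2,3], [2,4], [2,5], [2,6], [5,6]

so the chain groups are C_0 ≅ Z^7, C_1 ≅ Z^9.

Boundary ∂_1: C_1 → C_0 is given by ∂[p,q] = [q] − [p].
As a 7×9 matrix over Z this has rank 6, with invariant factors (1,1,1,1,1,1).

From H_k ≅ ker(∂_k) / im(∂_{k+1}) we obtain:

  H_1: rank ker ∂_1 − rank ∂_2 = (9 − 6) − 0 = 3, and there is no ∂_2, so H_1 = Z^3.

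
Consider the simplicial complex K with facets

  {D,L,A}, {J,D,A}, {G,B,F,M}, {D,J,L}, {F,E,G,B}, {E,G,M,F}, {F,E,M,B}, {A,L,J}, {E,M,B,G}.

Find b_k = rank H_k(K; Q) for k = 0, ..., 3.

b_0 = 2, b_1 = 0, b_2 = 1, b_3 = 1.

Order the vertices as A < B < D < E < F < G < J < L < M. Listing each simplex with vertices in this order, K has dimension 3 with simplices:

  0-simplices (9): A, B, D, E, F, G, J, L, M
  1-simplices (16): AD, AJ, AL, BE, BF, BG, BM, DJ, DL, EF, EG, EM, FG, FM, GM, JL
  2-simplices (14): ADJ, ADL, AJL, BEF, BEG, BEM, BFG, BFM, BGM, DJL, EFG, EFM, EGM, FGM
  3-simplices (5): BEFG, BEFM, BEGM, BFGM, EFGM

so the chain groups are C_0 ≅ Z^9, C_1 ≅ Z^16, C_2 ≅ Z^14, C_3 ≅ Z^5.

Boundary ∂_1: C_1 → C_0 sends each edge [p,q] (with p < q) to q − p. For instance
  ∂JL = L − J.
The 9×16 boundary matrix has rank 7 and Smith normal form diag(1,1,1,1,1,1,1).

The boundary map ∂_2: C_2 → C_1 maps a triangle to the signed sum of its edges. For instance
  ∂BEG = EG − BG + BE,
  ∂DJL = JL − DL + DJ.
This gives a 16×14 integer matrix of rank 9; reducing to Smith normal form yields diagonal entries (1,1,1,1,1,1,1,1,1).

Boundary ∂_3: C_3 → C_2 sends each 3-simplex σ to the alternating sum Σ_i (−1)^i (σ with its i-th vertex removed). For instance
  ∂BEFM = EFM − BFM + BEM − BEF,
  ∂BEFG = EFG − BFG + BEG − BEF.
The 14×5 boundary matrix has rank 4 and Smith normal form diag(1,1,1,1).

Reading off H_k = ker ∂_k / im ∂_{k+1}:

  H_0: rank C_0 − rank ∂_1 = 9 − 7 = 2, and the invariant factors of ∂_1 are all 1, so H_0 = Z^2.
  H_1: rank ker ∂_1 − rank ∂_2 = (16 − 7) − 9 = 0, and the invariant factors of ∂_2 are all 1, so H_1 = 0.
  H_2: rank ker ∂_2 − rank ∂_3 = (14 − 9) − 4 = 1, and the invariant factors of ∂_3 are all 1, so H_2 = Z.
  H_3: rank ker ∂_3 − rank ∂_4 = (5 − 4) − 0 = 1, and there is no ∂_4, so H_3 = Z.

(K is a triangulation of the disjoint union of the 2-sphere S^2 and the 3-sphere S^3.)

Hence the Betti numbers are b_0 = 2, b_1 = 0, b_2 = 1, b_3 = 1.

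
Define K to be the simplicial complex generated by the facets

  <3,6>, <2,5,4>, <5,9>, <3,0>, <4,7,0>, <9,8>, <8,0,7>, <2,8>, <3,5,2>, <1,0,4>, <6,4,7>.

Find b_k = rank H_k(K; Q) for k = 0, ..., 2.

b_0 = 1, b_1 = 4, b_2 = 0.

Fix the vertex order 0 < 1 < 2 < 3 < 4 < 5 < 6 < 7 < 8 < 9 and write every simplex with vertices in increasing order. Then dim K = 2 and the simplices of K are:

  0-simplices (10): [0], [1], [2], [3], [4], [5], [6], [7], [8], [9]
  1-simplices (19): [0,1], [0,3], [0,4], [0,7], [0,8], [1,4], [2,3], [2,4], [2,5], [2,8], [3,5], [3,6], [4,5], [4,6], [4,7], [5,9], [6,7], [7,8], [8,9]
  2-simplices (6): [0,1,4], [0,4,7], [0,7,8], [2,3,5], [2,4,5], [4,6,7]

so the chain groups are C_0 ≅ Z^10, C_1 ≅ Z^19, C_2 ≅ Z^6.

Boundary ∂_1: C_1 → C_0 is given by ∂[p,q] = [q] − [p].
The 10×19 boundary matrix has rank 9 and Smith normal form diag(1,1,1,1,1,1,1,1,1).

The boundary map ∂_2: C_2 → C_1 sends each 2-simplex [p,q,r] to [q,r] − [p,r] + [p,q]. For instance
  ∂[2,4,5] = [4,5] − [2,5] + [2,4],
  ∂[0,1,4] = [1,4] − [0,4] + [0,1].
The 19×6 boundary matrix has rank 6 and Smith normal form diag(1,1,1,1,1,1).

From H_k ≅ ker(∂_k) / im(∂_{k+1}) we obtain:

  H_0: rank C_0 − rank ∂_1 = 10 − 9 = 1, and the invariant factors of ∂_1 are all 1, so H_0 = Z.
  H_1: rank ker ∂_1 − rank ∂_2 = (19 − 9) − 6 = 4, and the invariant factors of ∂_2 are all 1, so H_1 = Z^4.
  H_2: rank ker ∂_2 − rank ∂_3 = (6 − 6) − 0 = 0, and there is no ∂_3, so H_2 = 0.

As a check, the Euler characteristic is 10 − 19 + 6 = -3, which agrees with 1 − 4 + 0 = -3.

Hence the Betti numbers are b_0 = 1, b_1 = 4, b_2 = 0.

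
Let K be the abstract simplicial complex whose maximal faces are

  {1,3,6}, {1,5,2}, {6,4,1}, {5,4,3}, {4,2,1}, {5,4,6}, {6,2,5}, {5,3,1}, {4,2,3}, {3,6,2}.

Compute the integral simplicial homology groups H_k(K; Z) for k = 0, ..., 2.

H_0 ≅ Z,  H_1 ≅ Z/2Z,  H_2 = 0.

We work with the vertex ordering 1 < 2 < 3 < 4 < 5 < 6. The simplices of K, each written with vertices in increasing order, are:

  0-simplices (6): [1], [2], [3], [4], [5], [6]
  1-simplices (15): [1,2], [1,3], [1,4], [1,5], [1,6], [2,3], [2,4], [2,5], [2,6], [3,4], [3,5], [3,6], [4,5], [4,6], [5,6]
  2-simplices (10): [1,2,4], [1,2,5], [1,3,5], [1,3,6], [1,4,6], [2,3,4], [2,3,6], [2,5,6], [3,4,5], [4,5,6]

so the chain groups are C_0 ≅ Z^6, C_1 ≅ Z^15, C_2 ≅ Z^10.

∂_1: C_1 → C_0 sends each edge [p,q] (with p < q) to q − p.
As a 6×15 matrix over Z this has rank 5, with invariant factors (1,1,1,1,1).

∂_2: C_2 → C_1 sends each 2-simplex [p,q,r] to [q,r] − [p,r] + [p,q]. For instance
  ∂[1,2,5] = [2,5] − [1,5] + [1,2],
  ∂[2,5,6] = [5,6] − [2,6] + [2,5].
As a 15×10 matrix over Z this has rank 10, with invariant factors (1,1,1,1,1,1,1,1,1,2).

From H_k ≅ ker(∂_k) / im(∂_{k+1}) we obtain:

  H_0: rank C_0 − rank ∂_1 = 6 − 5 = 1, and the invariant factors of ∂_1 are all 1, so H_0 ≅ Z.
  H_1: rank ker ∂_1 − rank ∂_2 = (15 − 5) − 10 = 0, and ∂_2 has invariant factor 2 > 1, so H_1 ≅ Z/2Z.
  H_2: rank ker ∂_2 − rank ∂_3 = (10 − 10) − 0 = 0, and there is no ∂_3, so H_2 ≅ 0.

(K is a triangulation of the real projective plane RP^2.)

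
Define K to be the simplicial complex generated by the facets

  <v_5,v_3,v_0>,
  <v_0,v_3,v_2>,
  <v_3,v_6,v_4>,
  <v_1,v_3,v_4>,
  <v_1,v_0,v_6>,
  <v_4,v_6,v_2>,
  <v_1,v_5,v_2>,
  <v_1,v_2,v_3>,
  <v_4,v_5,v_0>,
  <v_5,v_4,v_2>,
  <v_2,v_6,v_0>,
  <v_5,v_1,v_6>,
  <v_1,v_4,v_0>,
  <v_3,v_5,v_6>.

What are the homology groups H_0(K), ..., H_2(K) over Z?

Order the vertices as v_0 < v_1 < v_2 < v_3 < v_4 < v_5 < v_6. Listing each simplex with vertices in this order, K has dimension 2 with simplices:

  0-simplices (7): [v_0], [v_1], [v_2], [v_3], [v_4], [v_5], [v_6]
  1-simplices (21): (21 of them)
  2-simplices (14): (14 of them)

giving chain groups C_0 ≅ Z^7, C_1 ≅ Z^21, C_2 ≅ Z^14.

∂_1: C_1 → C_0 sends each edge [p,q] (with p < q) to q − p. For instance
  ∂[v_0,v_3] = [v_3] − [v_0].
The resulting 7×21 matrix has rank 6, and its Smith normal form has invariant factors (1,1,1,1,1,1).

The boundary map ∂_2: C_2 → C_1 acts by ∂[p,q,r] = [q,r] − [p,r] + [p,q]. For instance
  ∂[v_0,v_1,v_4] = [v_1,v_4] − [v_0,v_4] + [v_0,v_1],
  ∂[v_1,v_2,v_3] = [v_2,v_3] − [v_1,v_3] + [v_1,v_2].
This gives a 21×14 integer matrix of rank 13; reducing to Smith normal form yields diagonal entries (1,1,1,1,1,1,1,1,1,1,1,1,1).

Now H_k = ker ∂_k / im ∂_{k+1}, so:

  H_0: rank C_0 − rank ∂_1 = 7 − 6 = 1, and the invariant factors of ∂_1 are all 1, so H_0 ≅ Z.
  H_1: rank ker ∂_1 − rank ∂_2 = (21 − 6) − 13 = 2, and the invariant factors of ∂_2 are all 1, so H_1 ≅ Z^2.
  H_2: rank ker ∂_2 − rank ∂_3 = (14 − 13) − 0 = 1, and there is no ∂_3, so H_2 ≅ Z.

H_0 ≅ Z,  H_1 ≅ Z^2,  H_2 ≅ Z.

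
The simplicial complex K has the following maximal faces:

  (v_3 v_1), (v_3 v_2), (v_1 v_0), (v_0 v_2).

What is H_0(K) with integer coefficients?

H_0 ≅ Z.

Order the vertices as v_0 < v_1 < v_2 < v_3. Listing each simplex with vertices in this order, K has dimension 1 with simplices:

  0-simplices (4): [v_0], [v_1], [v_2], [v_3]
  1-simplices (4): [v_0,v_1], [v_0,v_2], [v_1,v_3], [v_2,v_3]

so the chain groups are C_0 ≅ Z^4, C_1 ≅ Z^4.

∂_1: C_1 → C_0 maps an edge to its endpoints' difference, ∂[p,q] = q − p.
As a 4×4 matrix over Z this has rank 3, with invariant factors (1,1,1).

Now H_k = ker ∂_k / im ∂_{k+1}, so:

  H_0: rank C_0 − rank ∂_1 = 4 − 3 = 1, and the invariant factors of ∂_1 are all 1, so H_0 ≅ Z.

(K is a triangulation of the circle S^1.)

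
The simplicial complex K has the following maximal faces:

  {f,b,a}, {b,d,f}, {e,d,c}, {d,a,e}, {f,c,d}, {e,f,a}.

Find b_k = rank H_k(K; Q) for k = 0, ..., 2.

We work with the vertex ordering a < b < c < d < e < f. The simplices of K, each written with vertices in increasing order, are:

  0-simplices (6): a, b, c, d, e, f
  1-simplices (12): ab, ad, ae, af, bd, bf, cd, ce, cf, de, df, ef
  2-simplices (6): abf, ade, aef, bdf, cde, cdf

giving chain groups C_0 ≅ Z^6, C_1 ≅ Z^12, C_2 ≅ Z^6.

Boundary ∂_1: C_1 → C_0 is given by ∂[p,q] = [q] − [p]. For instance
  ∂bf = f − b.
As a 6×12 matrix over Z this has rank 5, with invariant factors (1,1,1,1,1).

Boundary ∂_2: C_2 → C_1 sends each 2-simplex [p,q,r] to [q,r] − [p,r] + [p,q]. For instance
  ∂cdf = df − cf + cd,
  ∂aef = ef − af + ae.
The 12×6 boundary matrix has rank 6 and Smith normal form diag(1,1,1,1,1,1).

Now H_k = ker ∂_k / im ∂_{k+1}, so:

  H_0: rank C_0 − rank ∂_1 = 6 − 5 = 1, and the invariant factors of ∂_1 are all 1, so H_0 = Z.
  H_1: rank ker ∂_1 − rank ∂_2 = (12 − 5) − 6 = 1, and the invariant factors of ∂_2 are all 1, so H_1 = Z.
  H_2: rank ker ∂_2 − rank ∂_3 = (6 − 6) − 0 = 0, and there is no ∂_3, so H_2 = 0.

Hence the Betti numbers are b_0 = 1, b_1 = 1, b_2 = 0.

b_0 = 1, b_1 = 1, b_2 = 0.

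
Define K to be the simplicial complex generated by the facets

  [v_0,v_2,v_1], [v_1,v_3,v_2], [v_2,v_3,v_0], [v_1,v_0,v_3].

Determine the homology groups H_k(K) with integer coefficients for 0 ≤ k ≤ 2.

Fix the vertex order v_0 < v_1 < v_2 < v_3 and write every simplex with vertices in increasing order. Then dim K = 2 and the simplices of K are:

  0-simplices (4): [v_0], [v_1], [v_2], [v_3]
  1-simplices (6): [v_0,v_1], [v_0,v_2], [v_0,v_3], [v_1,v_2], [v_1,v_3], [v_2,v_3]
  2-simplices (4): [v_0,v_1,v_2], [v_0,v_1,v_3], [v_0,v_2,v_3], [v_1,v_2,v_3]

Hence C_0 ≅ Z^4, C_1 ≅ Z^6, C_2 ≅ Z^4.

The boundary map ∂_1: C_1 → C_0 is given by ∂[p,q] = [q] − [p].
As a 4×6 matrix over Z this has rank 3, with invariant factors (1,1,1).

Boundary ∂_2: C_2 → C_1 acts by ∂[p,q,r] = [q,r] − [p,r] + [p,q]. For instance
  ∂[v_0,v_1,v_2] = [v_1,v_2] − [v_0,v_2] + [v_0,v_1],
  ∂[v_0,v_2,v_3] = [v_2,v_3] − [v_0,v_3] + [v_0,v_2].
As a 6×4 matrix over Z this has rank 3, with invariant factors (1,1,1).

Reading off H_k = ker ∂_k / im ∂_{k+1}:

  H_0: rank C_0 − rank ∂_1 = 4 − 3 = 1, and the invariant factors of ∂_1 are all 1, so H_0 = Z.
  H_1: rank ker ∂_1 − rank ∂_2 = (6 − 3) − 3 = 0, and the invariant factors of ∂_2 are all 1, so H_1 = 0.
  H_2: rank ker ∂_2 − rank ∂_3 = (4 − 3) − 0 = 1, and there is no ∂_3, so H_2 = Z.

H_0 = Z,  H_1 = 0,  H_2 = Z.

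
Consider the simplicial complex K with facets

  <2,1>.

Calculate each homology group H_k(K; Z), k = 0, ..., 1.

We work with the vertex ordering 1 < 2. The simplices of K, each written with vertices in increasing order, are:

  0-simplices (2): [1], [2]
  1-simplices (1): [1,2]

giving chain groups C_0 ≅ Z^2, C_1 ≅ Z^1.

∂_1: C_1 → C_0 maps an edge to its endpoints' difference, ∂[p,q] = q − p. For instance
  ∂[1,2] = [2] − [1].
The resulting 2×1 matrix has rank 1, and its Smith normal form has invariant factors (1).

Computing H_k = (kernel of ∂_k) / (image of ∂_{k+1}):

  H_0: rank C_0 − rank ∂_1 = 2 − 1 = 1, and the invariant factors of ∂_1 are all 1, so H_0 ≅ Z.
  H_1: rank ker ∂_1 − rank ∂_2 = (1 − 1) − 0 = 0, and there is no ∂_2, so H_1 ≅ 0.

As a check, the Euler characteristic is 2 − 1 = 1, which agrees with 1 − 0 = 1.
(K is a triangulation of the 1-simplex.)

H_0 = Z,  H_1 = 0.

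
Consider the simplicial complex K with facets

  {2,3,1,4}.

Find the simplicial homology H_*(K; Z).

We work with the vertex ordering 1 < 2 < 3 < 4. The simplices of K, each written with vertices in increasing order, are:

  0-simplices (4): [1], [2], [3], [4]
  1-simplices (6): [1,2], [1,3], [1,4], [2,3], [2,4], [3,4]
  2-simplices (4): [1,2,3], [1,2,4], [1,3,4], [2,3,4]
  3-simplices (1): [1,2,3,4]

so the chain groups are C_0 ≅ Z^4, C_1 ≅ Z^6, C_2 ≅ Z^4, C_3 ≅ Z^1.

Boundary ∂_1: C_1 → C_0 sends each edge [p,q] (with p < q) to q − p.
The 4×6 boundary matrix has rank 3 and Smith normal form diag(1,1,1).

The boundary map ∂_2: C_2 → C_1 acts by ∂[p,q,r] = [q,r] − [p,r] + [p,q]. For instance
  ∂[1,3,4] = [3,4] − [1,4] + [1,3],
  ∂[2,3,4] = [3,4] − [2,4] + [2,3].
The resulting 6×4 matrix has rank 3, and its Smith normal form has invariant factors (1,1,1).

∂_3: C_3 → C_2 sends each 3-simplex σ to the alternating sum Σ_i (−1)^i (σ with its i-th vertex removed). For instance
  ∂[1,2,3,4] = [2,3,4] − [1,3,4] + [1,2,4] − [1,2,3].
This gives a 4×1 integer matrix of rank 1; reducing to Smith normal form yields diagonal entries (1).

Reading off H_k = ker ∂_k / im ∂_{k+1}:

  H_0: rank C_0 − rank ∂_1 = 4 − 3 = 1, and the invariant factors of ∂_1 are all 1, so H_0 ≅ Z.
  H_1: rank ker ∂_1 − rank ∂_2 = (6 − 3) − 3 = 0, and the invariant factors of ∂_2 are all 1, so H_1 ≅ 0.
  H_2: rank ker ∂_2 − rank ∂_3 = (4 − 3) − 1 = 0, and the invariant factors of ∂_3 are all 1, so H_2 ≅ 0.
  H_3: rank ker ∂_3 − rank ∂_4 = (1 − 1) − 0 = 0, and there is no ∂_4, so H_3 ≅ 0.

As a check, the Euler characteristic is 4 − 6 + 4 − 1 = 1, which agrees with 1 − 0 + 0 − 0 = 1.
(K is a triangulation of the 3-simplex.)

H_0 ≅ Z,  H_1 = 0,  H_2 = 0,  H_3 = 0.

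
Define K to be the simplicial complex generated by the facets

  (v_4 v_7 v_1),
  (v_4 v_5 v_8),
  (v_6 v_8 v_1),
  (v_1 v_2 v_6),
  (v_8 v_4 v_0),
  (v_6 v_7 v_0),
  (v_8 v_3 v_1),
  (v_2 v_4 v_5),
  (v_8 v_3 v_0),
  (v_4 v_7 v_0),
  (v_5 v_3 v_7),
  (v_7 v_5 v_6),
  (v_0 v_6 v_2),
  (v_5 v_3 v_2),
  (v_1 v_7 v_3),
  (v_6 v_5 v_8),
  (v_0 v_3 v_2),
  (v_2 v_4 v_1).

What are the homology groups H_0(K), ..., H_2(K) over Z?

K has 9 vertices, 27 edges, 18 triangles.
rank ∂_0 = 0, rank ∂_1 = 8 ⇒ b_0 = 9 − 0 − 8 = 1; all invariant factors of ∂_1 are 1 so no torsion. So H_0 ≅ Z.
rank ∂_1 = 8, rank ∂_2 = 17 ⇒ b_1 = 27 − 8 − 17 = 2; all invariant factors of ∂_2 are 1 so no torsion. So H_1 ≅ Z^2.
rank ∂_2 = 17, rank ∂_3 = 0 ⇒ b_2 = 18 − 17 − 0 = 1. So H_2 ≅ Z.

H_0 ≅ Z,  H_1 ≅ Z^2,  H_2 ≅ Z.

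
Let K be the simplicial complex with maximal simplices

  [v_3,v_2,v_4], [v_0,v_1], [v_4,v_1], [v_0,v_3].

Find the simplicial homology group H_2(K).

H_2 ≅ 0.

Take the total order v_0 < v_1 < v_2 < v_3 < v_4 on the vertex set. Then K (dimension 2) consists of the simplices:

  0-simplices (5): [v_0], [v_1], [v_2], [v_3], [v_4]
  1-simplices (6): [v_0,v_1], [v_0,v_3], [v_1,v_4], [v_2,v_3], [v_2,v_4], [v_3,v_4]
  2-simplices (1): [v_2,v_3,v_4]

so the chain groups are C_0 ≅ Z^5, C_1 ≅ Z^6, C_2 ≅ Z^1.

The boundary map ∂_1: C_1 → C_0 maps an edge to its endpoints' difference, ∂[p,q] = q − p. For instance
  ∂[v_3,v_4] = [v_4] − [v_3].
The 5×6 boundary matrix has rank 4 and Smith normal form diag(1,1,1,1).

Boundary ∂_2: C_2 → C_1 acts by ∂[p,q,r] = [q,r] − [p,r] + [p,q]. For instance
  ∂[v_2,v_3,v_4] = [v_3,v_4] − [v_2,v_4] + [v_2,v_3].
The 6×1 boundary matrix has rank 1 and Smith normal form diag(1).

Now H_k = ker ∂_k / im ∂_{k+1}, so:

  H_2: rank ker ∂_2 − rank ∂_3 = (1 − 1) − 0 = 0, and there is no ∂_3, so H_2 = 0.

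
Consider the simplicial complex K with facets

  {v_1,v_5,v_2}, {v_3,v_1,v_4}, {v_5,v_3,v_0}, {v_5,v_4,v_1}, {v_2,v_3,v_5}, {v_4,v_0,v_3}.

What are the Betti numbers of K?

b_0 = 1, b_1 = 1, b_2 = 0.

Fix the vertex order v_0 < v_1 < v_2 < v_3 < v_4 < v_5 and write every simplex with vertices in increasing order. Then dim K = 2 and the simplices of K are:

  0-simplices (6): [v_0], [v_1], [v_2], [v_3], [v_4], [v_5]
  1-simplices (12): [v_0,v_3], [v_0,v_4], [v_0,v_5], [v_1,v_2], [v_1,v_3], [v_1,v_4], [v_1,v_5], [v_2,v_3], [v_2,v_5], [v_3,v_4], [v_3,v_5], [v_4,v_5]
  2-simplices (6): [v_0,v_3,v_4], [v_0,v_3,v_5], [v_1,v_2,v_5], [v_1,v_3,v_4], [v_1,v_4,v_5], [v_2,v_3,v_5]

Hence C_0 ≅ Z^6, C_1 ≅ Z^12, C_2 ≅ Z^6.

∂_1: C_1 → C_0 is given by ∂[p,q] = [q] − [p].
This gives a 6×12 integer matrix of rank 5; reducing to Smith normal form yields diagonal entries (1,1,1,1,1).

Boundary ∂_2: C_2 → C_1 acts by ∂[p,q,r] = [q,r] − [p,r] + [p,q]. For instance
  ∂[v_0,v_3,v_5] = [v_3,v_5] − [v_0,v_5] + [v_0,v_3],
  ∂[v_1,v_2,v_5] = [v_2,v_5] − [v_1,v_5] + [v_1,v_2].
The 12×6 boundary matrix has rank 6 and Smith normal form diag(1,1,1,1,1,1).

Now H_k = ker ∂_k / im ∂_{k+1}, so:

  H_0: rank C_0 − rank ∂_1 = 6 − 5 = 1, and the invariant factors of ∂_1 are all 1, so H_0 = Z.
  H_1: rank ker ∂_1 − rank ∂_2 = (12 − 5) − 6 = 1, and the invariant factors of ∂_2 are all 1, so H_1 = Z.
  H_2: rank ker ∂_2 − rank ∂_3 = (6 − 6) − 0 = 0, and there is no ∂_3, so H_2 = 0.

Hence the Betti numbers are b_0 = 1, b_1 = 1, b_2 = 0.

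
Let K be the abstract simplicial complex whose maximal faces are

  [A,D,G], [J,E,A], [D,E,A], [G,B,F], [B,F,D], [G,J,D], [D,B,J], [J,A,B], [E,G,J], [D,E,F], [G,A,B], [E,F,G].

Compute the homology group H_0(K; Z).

Fix the vertex order A < B < D < E < F < G < J and write every simplex with vertices in increasing order. Then dim K = 2 and the simplices of K are:

  0-simplices (7): A, B, D, E, F, G, J
  1-simplices (18): AB, AD, AE, AG, AJ, BD, BF, BG, BJ, DE, DF, DG, DJ, EF, EG, EJ, FG, GJ
  2-simplices (12): ABG, ABJ, ADE, ADG, AEJ, BDF, BDJ, BFG, DEF, DGJ, EFG, EGJ

giving chain groups C_0 ≅ Z^7, C_1 ≅ Z^18, C_2 ≅ Z^12.

Boundary ∂_1: C_1 → C_0 sends each edge [p,q] (with p < q) to q − p. For instance
  ∂AB = B − A.
The 7×18 boundary matrix has rank 6 and Smith normal form diag(1,1,1,1,1,1).

∂_2: C_2 → C_1 sends each 2-simplex [p,q,r] to [q,r] − [p,r] + [p,q]. For instance
  ∂BDJ = DJ − BJ + BD,
  ∂EFG = FG − EG + EF.
The resulting 18×12 matrix has rank 12, and its Smith normal form has invariant factors (1,1,1,1,1,1,1,1,1,1,1,2).

Now H_k = ker ∂_k / im ∂_{k+1}, so:

  H_0: rank C_0 − rank ∂_1 = 7 − 6 = 1, and the invariant factors of ∂_1 are all 1, so H_0 = Z.

(K is a triangulation of the real projective plane RP^2.)

H_0 = Z.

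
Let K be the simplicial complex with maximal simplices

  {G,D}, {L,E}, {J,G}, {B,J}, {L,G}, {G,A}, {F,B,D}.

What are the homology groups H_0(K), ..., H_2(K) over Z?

H_0 ≅ Z,  H_1 ≅ Z,  H_2 = 0.

Fix the vertex order A < B < D < E < F < G < J < L and write every simplex with vertices in increasing order. Then dim K = 2 and the simplices of K are:

  0-simplices (8): A, B, D, E, F, G, J, L
  1-simplices (9): AG, BD, BF, BJ, DF, DG, EL, GJ, GL
  2-simplices (1): BDF

Hence C_0 ≅ Z^8, C_1 ≅ Z^9, C_2 ≅ Z^1.

The boundary map ∂_1: C_1 → C_0 is given by ∂[p,q] = [q] − [p]. For instance
  ∂BJ = J − B.
The resulting 8×9 matrix has rank 7, and its Smith normal form has invariant factors (1,1,1,1,1,1,1).

The boundary map ∂_2: C_2 → C_1 maps a triangle to the signed sum of its edges. For instance
  ∂BDF = DF − BF + BD.
As a 9×1 matrix over Z this has rank 1, with invariant factors (1).

Reading off H_k = ker ∂_k / im ∂_{k+1}:

  H_0: rank C_0 − rank ∂_1 = 8 − 7 = 1, and the invariant factors of ∂_1 are all 1, so H_0 = Z.
  H_1: rank ker ∂_1 − rank ∂_2 = (9 − 7) − 1 = 1, and the invariant factors of ∂_2 are all 1, so H_1 = Z.
  H_2: rank ker ∂_2 − rank ∂_3 = (1 − 1) − 0 = 0, and there is no ∂_3, so H_2 = 0.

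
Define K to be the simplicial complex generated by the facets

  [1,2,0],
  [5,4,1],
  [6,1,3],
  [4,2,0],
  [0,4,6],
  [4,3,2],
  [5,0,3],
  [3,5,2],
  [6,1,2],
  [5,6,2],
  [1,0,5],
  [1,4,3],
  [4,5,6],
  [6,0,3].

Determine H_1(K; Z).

H_1 = Z^2.

Take the total order 0 < 1 < 2 < 3 < 4 < 5 < 6 on the vertex set. Then K (dimension 2) consists of the simplices:

  0-simplices (7): [0], [1], [2], [3], [4], [5], [6]
  1-simplices (21): [0,1], [0,2], [0,3], [0,4], [0,5], [0,6], [1,2], [1,3], [1,4], [1,5], [1,6], [2,3], [2,4], [2,5], [2,6], [3,4], [3,5], [3,6], [4,5], [4,6], [5,6]
  2-simplices (14): [0,1,2], [0,1,5], [0,2,4], [0,3,5], [0,3,6], [0,4,6], [1,2,6], [1,3,4], [1,3,6], [1,4,5], [2,3,4], [2,3,5], [2,5,6], [4,5,6]

Hence C_0 ≅ Z^7, C_1 ≅ Z^21, C_2 ≅ Z^14.

The boundary map ∂_1: C_1 → C_0 sends each edge [p,q] (with p < q) to q − p.
The resulting 7×21 matrix has rank 6, and its Smith normal form has invariant factors (1,1,1,1,1,1).

∂_2: C_2 → C_1 acts by ∂[p,q,r] = [q,r] − [p,r] + [p,q]. For instance
  ∂[0,4,6] = [4,6] − [0,6] + [0,4],
  ∂[1,3,6] = [3,6] − [1,6] + [1,3].
This gives a 21×14 integer matrix of rank 13; reducing to Smith normal form yields diagonal entries (1,1,1,1,1,1,1,1,1,1,1,1,1).

Computing H_k = (kernel of ∂_k) / (image of ∂_{k+1}):

  H_1: rank ker ∂_1 − rank ∂_2 = (21 − 6) − 13 = 2, and the invariant factors of ∂_2 are all 1, so H_1 = Z^2.

(K is a triangulation of the torus T^2.)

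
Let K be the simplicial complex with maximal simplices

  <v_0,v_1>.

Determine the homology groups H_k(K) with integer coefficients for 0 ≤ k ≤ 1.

Fix the vertex order v_0 < v_1 and write every simplex with vertices in increasing order. Then dim K = 1 and the simplices of K are:

  0-simplices (2): [v_0], [v_1]
  1-simplices (1): [v_0,v_1]

giving chain groups C_0 ≅ Z^2, C_1 ≅ Z^1.

∂_1: C_1 → C_0 is given by ∂[p,q] = [q] − [p]. For instance
  ∂[v_0,v_1] = [v_1] − [v_0].
This gives a 2×1 integer matrix of rank 1; reducing to Smith normal form yields diagonal entries (1).

Now H_k = ker ∂_k / im ∂_{k+1}, so:

  H_0: rank C_0 − rank ∂_1 = 2 − 1 = 1, and the invariant factors of ∂_1 are all 1, so H_0 ≅ Z.
  H_1: rank ker ∂_1 − rank ∂_2 = (1 − 1) − 0 = 0, and there is no ∂_2, so H_1 ≅ 0.

As a check, the Euler characteristic is 2 − 1 = 1, which agrees with 1 − 0 = 1.

H_0 = Z,  H_1 = 0.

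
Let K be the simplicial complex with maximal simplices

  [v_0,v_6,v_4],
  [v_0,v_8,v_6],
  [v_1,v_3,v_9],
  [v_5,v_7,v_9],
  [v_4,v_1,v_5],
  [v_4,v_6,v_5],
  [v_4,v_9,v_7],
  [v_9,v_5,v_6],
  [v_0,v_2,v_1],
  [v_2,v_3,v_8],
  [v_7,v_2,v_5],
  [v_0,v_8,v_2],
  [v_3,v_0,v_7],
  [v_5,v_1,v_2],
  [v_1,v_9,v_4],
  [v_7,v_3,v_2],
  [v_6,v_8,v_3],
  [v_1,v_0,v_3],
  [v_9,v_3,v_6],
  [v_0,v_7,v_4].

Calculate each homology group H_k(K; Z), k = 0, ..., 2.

We work with the vertex ordering v_0 < v_1 < v_2 < v_3 < v_4 < v_5 < v_6 < v_7 < v_8 < v_9. The simplices of K, each written with vertices in increasing order, are:

  0-simplices (10): [v_0], [v_1], [v_2], [v_3], [v_4], [v_5], [v_6], [v_7], [v_8], [v_9]
  1-simplices (30): (30 of them)
  2-simplices (20): (20 of them)

Hence C_0 ≅ Z^10, C_1 ≅ Z^30, C_2 ≅ Z^20.

∂_1: C_1 → C_0 maps an edge to its endpoints' difference, ∂[p,q] = q − p. For instance
  ∂[v_0,v_3] = [v_3] − [v_0].
This gives a 10×30 integer matrix of rank 9; reducing to Smith normal form yields diagonal entries (1,1,1,1,1,1,1,1,1).

The boundary map ∂_2: C_2 → C_1 acts by ∂[p,q,r] = [q,r] − [p,r] + [p,q]. For instance
  ∂[v_2,v_3,v_7] = [v_3,v_7] − [v_2,v_7] + [v_2,v_3],
  ∂[v_3,v_6,v_8] = [v_6,v_8] − [v_3,v_8] + [v_3,v_6].
The resulting 30×20 matrix has rank 20, and its Smith normal form has invariant factors (1,1,1,1,1,1,1,1,1,1,1,1,1,1,1,1,1,1,1,2).

From H_k ≅ ker(∂_k) / im(∂_{k+1}) we obtain:

  H_0: rank C_0 − rank ∂_1 = 10 − 9 = 1, and the invariant factors of ∂_1 are all 1, so H_0 = Z.
  H_1: rank ker ∂_1 − rank ∂_2 = (30 − 9) − 20 = 1, and ∂_2 has invariant factor 2 > 1, so H_1 = Z ⊕ Z/2Z.
  H_2: rank ker ∂_2 − rank ∂_3 = (20 − 20) − 0 = 0, and there is no ∂_3, so H_2 = 0.

As a check, the Euler characteristic is 10 − 30 + 20 = 0, which agrees with 1 − 1 + 0 = 0.

H_0 ≅ Z,  H_1 ≅ Z ⊕ Z/2Z,  H_2 = 0.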